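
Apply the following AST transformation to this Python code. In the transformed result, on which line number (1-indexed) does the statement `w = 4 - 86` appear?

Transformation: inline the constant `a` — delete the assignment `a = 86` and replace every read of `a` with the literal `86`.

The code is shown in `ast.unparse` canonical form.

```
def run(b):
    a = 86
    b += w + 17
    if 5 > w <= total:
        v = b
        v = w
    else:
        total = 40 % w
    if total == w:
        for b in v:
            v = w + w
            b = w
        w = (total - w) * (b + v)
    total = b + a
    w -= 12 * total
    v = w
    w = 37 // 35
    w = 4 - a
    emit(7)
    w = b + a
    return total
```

Transformed code:
def run(b):
    b += w + 17
    if 5 > w <= total:
        v = b
        v = w
    else:
        total = 40 % w
    if total == w:
        for b in v:
            v = w + w
            b = w
        w = (total - w) * (b + v)
    total = b + 86
    w -= 12 * total
    v = w
    w = 37 // 35
    w = 4 - 86
    emit(7)
    w = b + 86
    return total

17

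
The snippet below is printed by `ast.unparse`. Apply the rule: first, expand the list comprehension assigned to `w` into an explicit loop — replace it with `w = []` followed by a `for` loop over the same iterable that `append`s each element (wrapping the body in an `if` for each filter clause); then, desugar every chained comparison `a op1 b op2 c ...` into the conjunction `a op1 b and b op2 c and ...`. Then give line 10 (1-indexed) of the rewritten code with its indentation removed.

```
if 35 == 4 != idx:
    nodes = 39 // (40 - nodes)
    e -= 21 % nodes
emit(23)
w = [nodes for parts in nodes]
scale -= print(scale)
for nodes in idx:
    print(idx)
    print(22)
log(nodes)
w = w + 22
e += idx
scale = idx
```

Transformed code:
if 35 == 4 and 4 != idx:
    nodes = 39 // (40 - nodes)
    e -= 21 % nodes
emit(23)
w = []
for parts in nodes:
    w.append(nodes)
scale -= print(scale)
for nodes in idx:
    print(idx)
    print(22)
log(nodes)
w = w + 22
e += idx
scale = idx

print(idx)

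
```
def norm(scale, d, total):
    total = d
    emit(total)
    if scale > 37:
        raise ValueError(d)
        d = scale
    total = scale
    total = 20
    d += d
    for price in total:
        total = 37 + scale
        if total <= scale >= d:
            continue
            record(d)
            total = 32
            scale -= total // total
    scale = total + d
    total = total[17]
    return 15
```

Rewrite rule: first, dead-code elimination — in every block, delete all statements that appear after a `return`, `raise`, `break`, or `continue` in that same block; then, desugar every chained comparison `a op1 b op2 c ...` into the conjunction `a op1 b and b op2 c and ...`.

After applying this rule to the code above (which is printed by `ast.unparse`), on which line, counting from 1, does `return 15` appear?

Transformed code:
def norm(scale, d, total):
    total = d
    emit(total)
    if scale > 37:
        raise ValueError(d)
    total = scale
    total = 20
    d += d
    for price in total:
        total = 37 + scale
        if total <= scale and scale >= d:
            continue
    scale = total + d
    total = total[17]
    return 15

15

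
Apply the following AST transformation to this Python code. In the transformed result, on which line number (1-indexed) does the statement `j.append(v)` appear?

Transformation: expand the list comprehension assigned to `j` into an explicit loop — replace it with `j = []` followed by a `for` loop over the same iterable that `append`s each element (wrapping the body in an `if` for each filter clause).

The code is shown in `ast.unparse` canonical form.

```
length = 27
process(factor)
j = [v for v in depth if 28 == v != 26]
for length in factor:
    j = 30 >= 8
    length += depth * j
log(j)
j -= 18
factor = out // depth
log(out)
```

6

Transformed code:
length = 27
process(factor)
j = []
for v in depth:
    if 28 == v != 26:
        j.append(v)
for length in factor:
    j = 30 >= 8
    length += depth * j
log(j)
j -= 18
factor = out // depth
log(out)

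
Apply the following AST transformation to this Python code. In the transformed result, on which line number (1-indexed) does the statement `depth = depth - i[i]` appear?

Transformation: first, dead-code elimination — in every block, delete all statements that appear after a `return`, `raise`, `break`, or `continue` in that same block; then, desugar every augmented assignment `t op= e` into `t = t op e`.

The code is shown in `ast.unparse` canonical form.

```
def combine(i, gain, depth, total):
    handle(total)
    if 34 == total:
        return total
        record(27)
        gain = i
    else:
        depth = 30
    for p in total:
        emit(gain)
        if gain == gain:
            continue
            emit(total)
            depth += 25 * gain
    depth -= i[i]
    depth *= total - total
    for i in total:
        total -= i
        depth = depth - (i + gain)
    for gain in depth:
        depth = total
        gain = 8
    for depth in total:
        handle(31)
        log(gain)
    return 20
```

Transformed code:
def combine(i, gain, depth, total):
    handle(total)
    if 34 == total:
        return total
    else:
        depth = 30
    for p in total:
        emit(gain)
        if gain == gain:
            continue
    depth = depth - i[i]
    depth = depth * (total - total)
    for i in total:
        total = total - i
        depth = depth - (i + gain)
    for gain in depth:
        depth = total
        gain = 8
    for depth in total:
        handle(31)
        log(gain)
    return 20

11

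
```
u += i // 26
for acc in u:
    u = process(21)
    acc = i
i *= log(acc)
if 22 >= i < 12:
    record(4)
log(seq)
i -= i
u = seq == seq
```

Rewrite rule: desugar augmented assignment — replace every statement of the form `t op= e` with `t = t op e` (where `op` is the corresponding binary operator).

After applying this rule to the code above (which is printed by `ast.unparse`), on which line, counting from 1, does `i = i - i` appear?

Transformed code:
u = u + i // 26
for acc in u:
    u = process(21)
    acc = i
i = i * log(acc)
if 22 >= i < 12:
    record(4)
log(seq)
i = i - i
u = seq == seq

9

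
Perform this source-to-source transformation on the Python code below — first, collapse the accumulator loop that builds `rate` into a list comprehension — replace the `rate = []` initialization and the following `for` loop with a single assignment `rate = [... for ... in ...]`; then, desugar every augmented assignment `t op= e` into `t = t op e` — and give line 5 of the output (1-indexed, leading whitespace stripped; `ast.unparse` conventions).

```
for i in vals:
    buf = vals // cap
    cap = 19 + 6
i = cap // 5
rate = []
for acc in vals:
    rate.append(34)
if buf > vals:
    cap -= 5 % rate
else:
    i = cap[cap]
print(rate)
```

Transformed code:
for i in vals:
    buf = vals // cap
    cap = 19 + 6
i = cap // 5
rate = [34 for acc in vals]
if buf > vals:
    cap = cap - 5 % rate
else:
    i = cap[cap]
print(rate)

rate = [34 for acc in vals]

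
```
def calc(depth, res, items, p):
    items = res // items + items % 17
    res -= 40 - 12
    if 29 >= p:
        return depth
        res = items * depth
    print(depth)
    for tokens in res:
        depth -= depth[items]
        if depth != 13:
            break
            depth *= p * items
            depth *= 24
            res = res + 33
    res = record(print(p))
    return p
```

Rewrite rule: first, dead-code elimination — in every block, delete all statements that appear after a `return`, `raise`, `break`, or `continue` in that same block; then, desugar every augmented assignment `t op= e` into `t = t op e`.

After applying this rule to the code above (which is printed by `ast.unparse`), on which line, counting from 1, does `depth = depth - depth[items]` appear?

8

Transformed code:
def calc(depth, res, items, p):
    items = res // items + items % 17
    res = res - (40 - 12)
    if 29 >= p:
        return depth
    print(depth)
    for tokens in res:
        depth = depth - depth[items]
        if depth != 13:
            break
    res = record(print(p))
    return p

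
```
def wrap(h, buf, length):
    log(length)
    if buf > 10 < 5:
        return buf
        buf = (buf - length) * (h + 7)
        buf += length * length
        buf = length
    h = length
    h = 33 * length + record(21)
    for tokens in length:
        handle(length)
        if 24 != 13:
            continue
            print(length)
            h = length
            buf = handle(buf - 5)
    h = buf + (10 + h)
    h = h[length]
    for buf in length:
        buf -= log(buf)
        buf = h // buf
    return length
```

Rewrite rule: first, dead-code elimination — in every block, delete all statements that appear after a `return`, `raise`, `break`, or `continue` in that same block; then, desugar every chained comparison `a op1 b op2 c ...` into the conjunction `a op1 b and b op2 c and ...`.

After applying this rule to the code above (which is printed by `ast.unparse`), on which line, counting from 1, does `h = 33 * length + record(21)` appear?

6

Transformed code:
def wrap(h, buf, length):
    log(length)
    if buf > 10 and 10 < 5:
        return buf
    h = length
    h = 33 * length + record(21)
    for tokens in length:
        handle(length)
        if 24 != 13:
            continue
    h = buf + (10 + h)
    h = h[length]
    for buf in length:
        buf -= log(buf)
        buf = h // buf
    return length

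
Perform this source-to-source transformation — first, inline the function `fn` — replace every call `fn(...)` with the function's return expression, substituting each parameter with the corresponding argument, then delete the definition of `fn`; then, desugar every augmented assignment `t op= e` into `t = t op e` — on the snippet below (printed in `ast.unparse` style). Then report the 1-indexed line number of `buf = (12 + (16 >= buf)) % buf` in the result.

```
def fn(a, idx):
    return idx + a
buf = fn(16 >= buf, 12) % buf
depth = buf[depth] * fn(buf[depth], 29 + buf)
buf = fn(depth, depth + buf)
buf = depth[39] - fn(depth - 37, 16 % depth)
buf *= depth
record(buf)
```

1

Transformed code:
buf = (12 + (16 >= buf)) % buf
depth = buf[depth] * (29 + buf + buf[depth])
buf = depth + buf + depth
buf = depth[39] - (16 % depth + (depth - 37))
buf = buf * depth
record(buf)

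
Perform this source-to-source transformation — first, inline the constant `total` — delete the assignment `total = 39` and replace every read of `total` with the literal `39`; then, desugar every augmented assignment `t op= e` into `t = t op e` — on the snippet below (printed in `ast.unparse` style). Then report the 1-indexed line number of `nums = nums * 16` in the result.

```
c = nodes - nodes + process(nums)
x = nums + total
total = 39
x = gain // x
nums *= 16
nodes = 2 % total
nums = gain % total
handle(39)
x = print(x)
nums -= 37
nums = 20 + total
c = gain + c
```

4

Transformed code:
c = nodes - nodes + process(nums)
x = nums + 39
x = gain // x
nums = nums * 16
nodes = 2 % 39
nums = gain % 39
handle(39)
x = print(x)
nums = nums - 37
nums = 20 + 39
c = gain + c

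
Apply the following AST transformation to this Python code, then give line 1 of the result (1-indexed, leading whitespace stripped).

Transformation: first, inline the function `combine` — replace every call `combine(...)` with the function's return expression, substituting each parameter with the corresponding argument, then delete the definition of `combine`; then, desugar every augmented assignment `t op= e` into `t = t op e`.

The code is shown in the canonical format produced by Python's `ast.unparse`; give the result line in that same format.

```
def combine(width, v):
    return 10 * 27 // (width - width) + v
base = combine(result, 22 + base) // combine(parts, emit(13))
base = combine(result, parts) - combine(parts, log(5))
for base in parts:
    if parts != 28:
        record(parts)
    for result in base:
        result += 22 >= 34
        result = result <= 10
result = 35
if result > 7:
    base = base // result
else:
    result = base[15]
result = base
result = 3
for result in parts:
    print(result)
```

base = (10 * 27 // (result - result) + (22 + base)) // (10 * 27 // (parts - parts) + emit(13))

Transformed code:
base = (10 * 27 // (result - result) + (22 + base)) // (10 * 27 // (parts - parts) + emit(13))
base = 10 * 27 // (result - result) + parts - (10 * 27 // (parts - parts) + log(5))
for base in parts:
    if parts != 28:
        record(parts)
    for result in base:
        result = result + (22 >= 34)
        result = result <= 10
result = 35
if result > 7:
    base = base // result
else:
    result = base[15]
result = base
result = 3
for result in parts:
    print(result)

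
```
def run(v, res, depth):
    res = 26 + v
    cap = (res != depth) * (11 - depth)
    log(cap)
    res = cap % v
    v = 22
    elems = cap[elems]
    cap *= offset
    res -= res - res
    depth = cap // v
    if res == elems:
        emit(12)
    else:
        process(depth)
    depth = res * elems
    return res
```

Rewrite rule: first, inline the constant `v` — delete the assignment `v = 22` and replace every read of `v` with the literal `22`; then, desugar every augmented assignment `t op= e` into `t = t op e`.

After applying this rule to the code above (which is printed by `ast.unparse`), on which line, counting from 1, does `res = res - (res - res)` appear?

8

Transformed code:
def run(v, res, depth):
    res = 26 + 22
    cap = (res != depth) * (11 - depth)
    log(cap)
    res = cap % 22
    elems = cap[elems]
    cap = cap * offset
    res = res - (res - res)
    depth = cap // 22
    if res == elems:
        emit(12)
    else:
        process(depth)
    depth = res * elems
    return res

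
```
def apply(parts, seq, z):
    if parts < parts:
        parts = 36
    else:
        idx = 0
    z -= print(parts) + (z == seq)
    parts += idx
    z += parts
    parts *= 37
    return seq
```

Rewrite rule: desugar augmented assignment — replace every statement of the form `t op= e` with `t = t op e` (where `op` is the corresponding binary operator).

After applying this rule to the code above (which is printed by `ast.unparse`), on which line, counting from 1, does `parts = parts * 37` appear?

Transformed code:
def apply(parts, seq, z):
    if parts < parts:
        parts = 36
    else:
        idx = 0
    z = z - (print(parts) + (z == seq))
    parts = parts + idx
    z = z + parts
    parts = parts * 37
    return seq

9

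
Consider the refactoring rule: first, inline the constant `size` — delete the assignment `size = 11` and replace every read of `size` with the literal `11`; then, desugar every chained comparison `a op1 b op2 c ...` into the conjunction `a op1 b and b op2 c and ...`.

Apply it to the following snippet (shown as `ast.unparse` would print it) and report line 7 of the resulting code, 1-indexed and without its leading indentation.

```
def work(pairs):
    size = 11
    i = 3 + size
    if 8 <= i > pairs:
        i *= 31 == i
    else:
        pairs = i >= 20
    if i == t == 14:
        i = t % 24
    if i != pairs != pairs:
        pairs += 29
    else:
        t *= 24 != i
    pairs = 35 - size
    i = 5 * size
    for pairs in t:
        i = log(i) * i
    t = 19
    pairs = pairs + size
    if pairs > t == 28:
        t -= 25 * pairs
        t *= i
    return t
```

if i == t and t == 14:

Transformed code:
def work(pairs):
    i = 3 + 11
    if 8 <= i and i > pairs:
        i *= 31 == i
    else:
        pairs = i >= 20
    if i == t and t == 14:
        i = t % 24
    if i != pairs and pairs != pairs:
        pairs += 29
    else:
        t *= 24 != i
    pairs = 35 - 11
    i = 5 * 11
    for pairs in t:
        i = log(i) * i
    t = 19
    pairs = pairs + 11
    if pairs > t and t == 28:
        t -= 25 * pairs
        t *= i
    return t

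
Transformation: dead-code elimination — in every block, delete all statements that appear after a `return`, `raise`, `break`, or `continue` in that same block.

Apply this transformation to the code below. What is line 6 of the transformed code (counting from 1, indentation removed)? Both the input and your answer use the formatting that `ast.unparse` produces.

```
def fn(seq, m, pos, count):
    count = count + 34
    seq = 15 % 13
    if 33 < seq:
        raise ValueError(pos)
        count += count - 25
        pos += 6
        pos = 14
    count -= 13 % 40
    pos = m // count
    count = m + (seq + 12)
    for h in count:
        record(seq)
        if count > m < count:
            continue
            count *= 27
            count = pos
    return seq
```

Transformed code:
def fn(seq, m, pos, count):
    count = count + 34
    seq = 15 % 13
    if 33 < seq:
        raise ValueError(pos)
    count -= 13 % 40
    pos = m // count
    count = m + (seq + 12)
    for h in count:
        record(seq)
        if count > m < count:
            continue
    return seq

count -= 13 % 40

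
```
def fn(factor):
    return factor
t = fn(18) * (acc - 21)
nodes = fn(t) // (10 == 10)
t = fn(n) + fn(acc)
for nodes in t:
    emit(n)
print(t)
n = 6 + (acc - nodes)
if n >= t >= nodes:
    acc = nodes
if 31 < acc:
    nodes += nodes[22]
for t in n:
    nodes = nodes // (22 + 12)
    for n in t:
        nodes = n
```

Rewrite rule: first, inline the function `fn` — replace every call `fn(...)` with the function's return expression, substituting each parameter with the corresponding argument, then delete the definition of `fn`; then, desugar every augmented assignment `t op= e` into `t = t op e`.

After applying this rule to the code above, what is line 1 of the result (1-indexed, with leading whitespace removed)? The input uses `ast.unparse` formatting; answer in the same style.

t = 18 * (acc - 21)

Transformed code:
t = 18 * (acc - 21)
nodes = t // (10 == 10)
t = n + acc
for nodes in t:
    emit(n)
print(t)
n = 6 + (acc - nodes)
if n >= t >= nodes:
    acc = nodes
if 31 < acc:
    nodes = nodes + nodes[22]
for t in n:
    nodes = nodes // (22 + 12)
    for n in t:
        nodes = n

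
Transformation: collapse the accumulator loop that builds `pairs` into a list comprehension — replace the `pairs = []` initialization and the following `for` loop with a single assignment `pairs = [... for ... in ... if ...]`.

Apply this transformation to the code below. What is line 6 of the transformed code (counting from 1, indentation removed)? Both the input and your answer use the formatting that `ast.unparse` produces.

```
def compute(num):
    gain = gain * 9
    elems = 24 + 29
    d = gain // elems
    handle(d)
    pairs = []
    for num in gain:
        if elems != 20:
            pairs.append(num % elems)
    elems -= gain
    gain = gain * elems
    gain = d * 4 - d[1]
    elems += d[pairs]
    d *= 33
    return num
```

Transformed code:
def compute(num):
    gain = gain * 9
    elems = 24 + 29
    d = gain // elems
    handle(d)
    pairs = [num % elems for num in gain if elems != 20]
    elems -= gain
    gain = gain * elems
    gain = d * 4 - d[1]
    elems += d[pairs]
    d *= 33
    return num

pairs = [num % elems for num in gain if elems != 20]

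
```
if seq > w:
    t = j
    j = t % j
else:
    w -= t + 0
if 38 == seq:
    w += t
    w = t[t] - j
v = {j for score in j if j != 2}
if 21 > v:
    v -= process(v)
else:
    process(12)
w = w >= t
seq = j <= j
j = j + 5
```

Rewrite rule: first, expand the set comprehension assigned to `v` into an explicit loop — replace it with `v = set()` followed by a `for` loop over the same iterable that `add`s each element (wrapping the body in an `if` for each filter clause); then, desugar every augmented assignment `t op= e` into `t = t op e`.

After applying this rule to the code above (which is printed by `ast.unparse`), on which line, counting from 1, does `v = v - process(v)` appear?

14

Transformed code:
if seq > w:
    t = j
    j = t % j
else:
    w = w - (t + 0)
if 38 == seq:
    w = w + t
    w = t[t] - j
v = set()
for score in j:
    if j != 2:
        v.add(j)
if 21 > v:
    v = v - process(v)
else:
    process(12)
w = w >= t
seq = j <= j
j = j + 5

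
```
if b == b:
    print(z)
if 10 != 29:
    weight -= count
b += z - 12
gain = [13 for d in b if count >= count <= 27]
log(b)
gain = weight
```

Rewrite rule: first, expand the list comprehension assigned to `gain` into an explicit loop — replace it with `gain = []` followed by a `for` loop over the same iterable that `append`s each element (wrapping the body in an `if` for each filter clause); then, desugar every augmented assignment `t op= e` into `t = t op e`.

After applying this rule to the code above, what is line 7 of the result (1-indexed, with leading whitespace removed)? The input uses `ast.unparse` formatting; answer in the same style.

Transformed code:
if b == b:
    print(z)
if 10 != 29:
    weight = weight - count
b = b + (z - 12)
gain = []
for d in b:
    if count >= count <= 27:
        gain.append(13)
log(b)
gain = weight

for d in b:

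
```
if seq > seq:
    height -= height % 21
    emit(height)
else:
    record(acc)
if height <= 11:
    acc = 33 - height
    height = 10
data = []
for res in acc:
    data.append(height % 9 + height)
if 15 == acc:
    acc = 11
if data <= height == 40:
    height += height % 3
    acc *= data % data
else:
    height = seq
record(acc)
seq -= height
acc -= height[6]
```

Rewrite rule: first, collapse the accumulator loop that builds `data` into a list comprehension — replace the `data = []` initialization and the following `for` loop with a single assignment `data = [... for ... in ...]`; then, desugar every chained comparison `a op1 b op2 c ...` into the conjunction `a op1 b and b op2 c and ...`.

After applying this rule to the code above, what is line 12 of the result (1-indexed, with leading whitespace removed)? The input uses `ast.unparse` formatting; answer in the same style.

if data <= height and height == 40:

Transformed code:
if seq > seq:
    height -= height % 21
    emit(height)
else:
    record(acc)
if height <= 11:
    acc = 33 - height
    height = 10
data = [height % 9 + height for res in acc]
if 15 == acc:
    acc = 11
if data <= height and height == 40:
    height += height % 3
    acc *= data % data
else:
    height = seq
record(acc)
seq -= height
acc -= height[6]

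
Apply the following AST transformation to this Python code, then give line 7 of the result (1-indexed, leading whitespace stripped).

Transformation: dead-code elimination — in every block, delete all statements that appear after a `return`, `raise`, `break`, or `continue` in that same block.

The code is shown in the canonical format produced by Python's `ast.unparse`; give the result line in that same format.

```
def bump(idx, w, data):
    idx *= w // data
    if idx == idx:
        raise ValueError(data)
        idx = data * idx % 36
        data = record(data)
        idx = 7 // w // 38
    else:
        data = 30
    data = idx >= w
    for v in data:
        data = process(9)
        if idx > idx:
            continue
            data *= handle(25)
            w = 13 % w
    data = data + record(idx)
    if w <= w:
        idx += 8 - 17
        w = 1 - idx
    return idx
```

Transformed code:
def bump(idx, w, data):
    idx *= w // data
    if idx == idx:
        raise ValueError(data)
    else:
        data = 30
    data = idx >= w
    for v in data:
        data = process(9)
        if idx > idx:
            continue
    data = data + record(idx)
    if w <= w:
        idx += 8 - 17
        w = 1 - idx
    return idx

data = idx >= w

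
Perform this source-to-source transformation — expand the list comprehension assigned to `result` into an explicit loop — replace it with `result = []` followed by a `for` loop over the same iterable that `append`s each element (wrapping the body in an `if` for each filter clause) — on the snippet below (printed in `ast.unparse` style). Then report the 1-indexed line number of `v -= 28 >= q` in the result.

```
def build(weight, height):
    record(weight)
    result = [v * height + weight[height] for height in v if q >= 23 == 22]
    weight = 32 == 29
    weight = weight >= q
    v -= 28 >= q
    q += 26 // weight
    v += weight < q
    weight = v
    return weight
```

Transformed code:
def build(weight, height):
    record(weight)
    result = []
    for height in v:
        if q >= 23 == 22:
            result.append(v * height + weight[height])
    weight = 32 == 29
    weight = weight >= q
    v -= 28 >= q
    q += 26 // weight
    v += weight < q
    weight = v
    return weight

9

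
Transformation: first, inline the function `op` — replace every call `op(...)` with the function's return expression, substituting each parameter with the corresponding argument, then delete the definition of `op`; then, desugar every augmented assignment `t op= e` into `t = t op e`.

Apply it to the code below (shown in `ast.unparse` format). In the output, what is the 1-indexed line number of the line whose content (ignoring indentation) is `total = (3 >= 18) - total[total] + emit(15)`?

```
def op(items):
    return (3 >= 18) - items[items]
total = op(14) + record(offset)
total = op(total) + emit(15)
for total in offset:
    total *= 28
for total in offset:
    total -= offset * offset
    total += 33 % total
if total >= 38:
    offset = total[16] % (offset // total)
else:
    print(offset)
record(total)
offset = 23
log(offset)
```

Transformed code:
total = (3 >= 18) - 14[14] + record(offset)
total = (3 >= 18) - total[total] + emit(15)
for total in offset:
    total = total * 28
for total in offset:
    total = total - offset * offset
    total = total + 33 % total
if total >= 38:
    offset = total[16] % (offset // total)
else:
    print(offset)
record(total)
offset = 23
log(offset)

2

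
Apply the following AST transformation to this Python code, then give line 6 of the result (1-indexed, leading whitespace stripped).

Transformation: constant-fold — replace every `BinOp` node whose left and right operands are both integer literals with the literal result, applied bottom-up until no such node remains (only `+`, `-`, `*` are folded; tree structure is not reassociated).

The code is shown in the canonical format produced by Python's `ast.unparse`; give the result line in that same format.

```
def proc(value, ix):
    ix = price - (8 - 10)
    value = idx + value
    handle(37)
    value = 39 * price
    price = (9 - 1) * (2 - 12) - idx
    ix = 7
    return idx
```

Transformed code:
def proc(value, ix):
    ix = price - -2
    value = idx + value
    handle(37)
    value = 39 * price
    price = -80 - idx
    ix = 7
    return idx

price = -80 - idx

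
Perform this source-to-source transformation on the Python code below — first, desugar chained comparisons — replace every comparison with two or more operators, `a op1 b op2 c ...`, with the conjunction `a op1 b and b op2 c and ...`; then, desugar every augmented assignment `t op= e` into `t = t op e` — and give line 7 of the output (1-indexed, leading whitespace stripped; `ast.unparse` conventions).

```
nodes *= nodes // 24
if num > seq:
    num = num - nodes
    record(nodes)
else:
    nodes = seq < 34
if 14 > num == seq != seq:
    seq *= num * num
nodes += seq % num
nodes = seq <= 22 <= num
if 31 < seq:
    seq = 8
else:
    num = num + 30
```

if 14 > num and num == seq and (seq != seq):

Transformed code:
nodes = nodes * (nodes // 24)
if num > seq:
    num = num - nodes
    record(nodes)
else:
    nodes = seq < 34
if 14 > num and num == seq and (seq != seq):
    seq = seq * (num * num)
nodes = nodes + seq % num
nodes = seq <= 22 and 22 <= num
if 31 < seq:
    seq = 8
else:
    num = num + 30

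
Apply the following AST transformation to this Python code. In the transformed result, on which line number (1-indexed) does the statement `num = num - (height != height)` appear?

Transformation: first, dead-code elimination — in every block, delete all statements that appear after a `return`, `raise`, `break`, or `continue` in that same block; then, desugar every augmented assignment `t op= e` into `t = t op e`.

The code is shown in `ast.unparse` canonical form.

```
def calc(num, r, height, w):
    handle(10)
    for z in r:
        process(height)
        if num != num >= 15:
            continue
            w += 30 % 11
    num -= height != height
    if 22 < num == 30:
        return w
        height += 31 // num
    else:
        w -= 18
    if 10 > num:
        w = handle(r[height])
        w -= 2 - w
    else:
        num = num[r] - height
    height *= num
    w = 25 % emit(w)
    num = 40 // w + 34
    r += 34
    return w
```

Transformed code:
def calc(num, r, height, w):
    handle(10)
    for z in r:
        process(height)
        if num != num >= 15:
            continue
    num = num - (height != height)
    if 22 < num == 30:
        return w
    else:
        w = w - 18
    if 10 > num:
        w = handle(r[height])
        w = w - (2 - w)
    else:
        num = num[r] - height
    height = height * num
    w = 25 % emit(w)
    num = 40 // w + 34
    r = r + 34
    return w

7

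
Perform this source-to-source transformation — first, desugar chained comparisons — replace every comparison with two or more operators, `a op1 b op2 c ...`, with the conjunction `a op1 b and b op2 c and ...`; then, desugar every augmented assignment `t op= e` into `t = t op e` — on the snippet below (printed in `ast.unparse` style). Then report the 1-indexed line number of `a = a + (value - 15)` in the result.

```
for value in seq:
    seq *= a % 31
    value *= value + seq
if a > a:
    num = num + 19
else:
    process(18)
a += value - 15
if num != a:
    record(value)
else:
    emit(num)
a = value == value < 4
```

8

Transformed code:
for value in seq:
    seq = seq * (a % 31)
    value = value * (value + seq)
if a > a:
    num = num + 19
else:
    process(18)
a = a + (value - 15)
if num != a:
    record(value)
else:
    emit(num)
a = value == value and value < 4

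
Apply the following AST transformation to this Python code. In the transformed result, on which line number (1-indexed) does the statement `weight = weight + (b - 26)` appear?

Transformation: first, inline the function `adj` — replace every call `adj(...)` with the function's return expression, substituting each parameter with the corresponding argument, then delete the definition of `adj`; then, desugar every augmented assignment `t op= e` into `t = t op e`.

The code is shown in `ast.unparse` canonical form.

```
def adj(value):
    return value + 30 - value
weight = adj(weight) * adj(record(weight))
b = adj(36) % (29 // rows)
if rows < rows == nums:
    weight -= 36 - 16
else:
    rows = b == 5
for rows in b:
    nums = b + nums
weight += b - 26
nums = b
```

Transformed code:
weight = (weight + 30 - weight) * (record(weight) + 30 - record(weight))
b = (36 + 30 - 36) % (29 // rows)
if rows < rows == nums:
    weight = weight - (36 - 16)
else:
    rows = b == 5
for rows in b:
    nums = b + nums
weight = weight + (b - 26)
nums = b

9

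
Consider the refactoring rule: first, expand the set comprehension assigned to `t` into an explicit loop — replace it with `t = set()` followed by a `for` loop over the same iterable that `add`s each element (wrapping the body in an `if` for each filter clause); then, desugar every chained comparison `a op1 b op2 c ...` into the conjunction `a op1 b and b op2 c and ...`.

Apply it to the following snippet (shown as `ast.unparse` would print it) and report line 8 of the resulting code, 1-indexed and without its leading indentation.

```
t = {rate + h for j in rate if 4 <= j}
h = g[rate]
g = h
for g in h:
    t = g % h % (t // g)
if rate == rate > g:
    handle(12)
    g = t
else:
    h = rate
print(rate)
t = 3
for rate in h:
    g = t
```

t = g % h % (t // g)

Transformed code:
t = set()
for j in rate:
    if 4 <= j:
        t.add(rate + h)
h = g[rate]
g = h
for g in h:
    t = g % h % (t // g)
if rate == rate and rate > g:
    handle(12)
    g = t
else:
    h = rate
print(rate)
t = 3
for rate in h:
    g = t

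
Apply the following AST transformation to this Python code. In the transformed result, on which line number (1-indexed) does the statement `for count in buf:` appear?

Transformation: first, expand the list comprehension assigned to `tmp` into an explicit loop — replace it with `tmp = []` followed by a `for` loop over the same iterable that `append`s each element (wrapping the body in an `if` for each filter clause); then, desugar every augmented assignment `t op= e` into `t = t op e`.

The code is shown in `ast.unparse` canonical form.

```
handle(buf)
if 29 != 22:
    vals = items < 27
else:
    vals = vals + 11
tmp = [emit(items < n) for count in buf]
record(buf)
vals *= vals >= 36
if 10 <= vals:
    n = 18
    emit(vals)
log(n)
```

7

Transformed code:
handle(buf)
if 29 != 22:
    vals = items < 27
else:
    vals = vals + 11
tmp = []
for count in buf:
    tmp.append(emit(items < n))
record(buf)
vals = vals * (vals >= 36)
if 10 <= vals:
    n = 18
    emit(vals)
log(n)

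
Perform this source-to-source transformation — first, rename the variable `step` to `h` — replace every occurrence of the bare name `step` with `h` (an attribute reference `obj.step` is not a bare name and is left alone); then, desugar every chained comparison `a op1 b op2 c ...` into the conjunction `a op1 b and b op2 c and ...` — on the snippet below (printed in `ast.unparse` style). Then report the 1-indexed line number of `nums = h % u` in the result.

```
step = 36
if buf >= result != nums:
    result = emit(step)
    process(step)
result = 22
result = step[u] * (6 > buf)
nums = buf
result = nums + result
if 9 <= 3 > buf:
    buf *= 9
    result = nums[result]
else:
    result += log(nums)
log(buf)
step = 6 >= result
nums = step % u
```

Transformed code:
h = 36
if buf >= result and result != nums:
    result = emit(h)
    process(h)
result = 22
result = h[u] * (6 > buf)
nums = buf
result = nums + result
if 9 <= 3 and 3 > buf:
    buf *= 9
    result = nums[result]
else:
    result += log(nums)
log(buf)
h = 6 >= result
nums = h % u

16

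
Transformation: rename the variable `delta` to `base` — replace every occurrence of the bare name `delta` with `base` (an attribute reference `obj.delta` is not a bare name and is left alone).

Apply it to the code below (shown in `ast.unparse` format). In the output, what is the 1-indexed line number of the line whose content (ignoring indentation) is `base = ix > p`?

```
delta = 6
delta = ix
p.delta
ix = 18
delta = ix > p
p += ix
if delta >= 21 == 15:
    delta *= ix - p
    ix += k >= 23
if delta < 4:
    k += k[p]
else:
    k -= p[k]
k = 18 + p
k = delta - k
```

Transformed code:
base = 6
base = ix
p.delta
ix = 18
base = ix > p
p += ix
if base >= 21 == 15:
    base *= ix - p
    ix += k >= 23
if base < 4:
    k += k[p]
else:
    k -= p[k]
k = 18 + p
k = base - k

5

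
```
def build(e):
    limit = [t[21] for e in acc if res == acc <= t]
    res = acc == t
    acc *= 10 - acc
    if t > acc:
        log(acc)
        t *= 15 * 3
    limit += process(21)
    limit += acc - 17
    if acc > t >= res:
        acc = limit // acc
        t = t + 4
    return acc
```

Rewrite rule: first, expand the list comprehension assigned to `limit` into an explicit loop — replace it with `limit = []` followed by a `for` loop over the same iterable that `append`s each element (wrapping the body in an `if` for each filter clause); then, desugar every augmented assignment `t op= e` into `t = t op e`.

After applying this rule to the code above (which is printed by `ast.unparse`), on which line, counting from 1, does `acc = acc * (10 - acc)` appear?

7

Transformed code:
def build(e):
    limit = []
    for e in acc:
        if res == acc <= t:
            limit.append(t[21])
    res = acc == t
    acc = acc * (10 - acc)
    if t > acc:
        log(acc)
        t = t * (15 * 3)
    limit = limit + process(21)
    limit = limit + (acc - 17)
    if acc > t >= res:
        acc = limit // acc
        t = t + 4
    return acc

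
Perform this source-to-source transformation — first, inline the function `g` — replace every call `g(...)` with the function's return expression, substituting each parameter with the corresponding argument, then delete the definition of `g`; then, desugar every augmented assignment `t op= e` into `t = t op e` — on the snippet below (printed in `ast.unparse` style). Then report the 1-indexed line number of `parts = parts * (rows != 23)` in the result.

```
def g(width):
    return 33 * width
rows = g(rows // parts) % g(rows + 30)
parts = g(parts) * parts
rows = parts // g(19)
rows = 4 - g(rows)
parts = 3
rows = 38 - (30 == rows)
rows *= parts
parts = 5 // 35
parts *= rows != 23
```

Transformed code:
rows = 33 * (rows // parts) % (33 * (rows + 30))
parts = 33 * parts * parts
rows = parts // (33 * 19)
rows = 4 - 33 * rows
parts = 3
rows = 38 - (30 == rows)
rows = rows * parts
parts = 5 // 35
parts = parts * (rows != 23)

9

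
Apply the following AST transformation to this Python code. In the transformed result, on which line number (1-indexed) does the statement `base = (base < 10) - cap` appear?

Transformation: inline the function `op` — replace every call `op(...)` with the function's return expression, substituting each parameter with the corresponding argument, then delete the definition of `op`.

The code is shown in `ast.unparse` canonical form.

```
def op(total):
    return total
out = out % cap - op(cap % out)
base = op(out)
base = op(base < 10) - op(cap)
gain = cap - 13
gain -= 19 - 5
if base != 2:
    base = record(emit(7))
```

3

Transformed code:
out = out % cap - cap % out
base = out
base = (base < 10) - cap
gain = cap - 13
gain -= 19 - 5
if base != 2:
    base = record(emit(7))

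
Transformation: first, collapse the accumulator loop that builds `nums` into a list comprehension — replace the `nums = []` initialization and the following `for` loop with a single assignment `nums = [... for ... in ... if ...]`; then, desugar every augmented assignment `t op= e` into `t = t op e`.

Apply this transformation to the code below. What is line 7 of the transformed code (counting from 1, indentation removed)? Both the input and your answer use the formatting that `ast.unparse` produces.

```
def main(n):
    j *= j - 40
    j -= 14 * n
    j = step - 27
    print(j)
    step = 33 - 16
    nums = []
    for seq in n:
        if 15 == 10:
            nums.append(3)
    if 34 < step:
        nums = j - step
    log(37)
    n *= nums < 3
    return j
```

Transformed code:
def main(n):
    j = j * (j - 40)
    j = j - 14 * n
    j = step - 27
    print(j)
    step = 33 - 16
    nums = [3 for seq in n if 15 == 10]
    if 34 < step:
        nums = j - step
    log(37)
    n = n * (nums < 3)
    return j

nums = [3 for seq in n if 15 == 10]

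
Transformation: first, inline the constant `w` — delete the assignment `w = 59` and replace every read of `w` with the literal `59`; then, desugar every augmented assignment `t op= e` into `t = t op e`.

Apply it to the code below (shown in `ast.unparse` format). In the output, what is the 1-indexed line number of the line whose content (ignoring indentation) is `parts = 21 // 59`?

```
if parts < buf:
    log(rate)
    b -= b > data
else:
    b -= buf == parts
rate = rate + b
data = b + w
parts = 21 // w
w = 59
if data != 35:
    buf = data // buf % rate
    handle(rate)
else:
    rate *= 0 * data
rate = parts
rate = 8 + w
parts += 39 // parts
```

Transformed code:
if parts < buf:
    log(rate)
    b = b - (b > data)
else:
    b = b - (buf == parts)
rate = rate + b
data = b + 59
parts = 21 // 59
if data != 35:
    buf = data // buf % rate
    handle(rate)
else:
    rate = rate * (0 * data)
rate = parts
rate = 8 + 59
parts = parts + 39 // parts

8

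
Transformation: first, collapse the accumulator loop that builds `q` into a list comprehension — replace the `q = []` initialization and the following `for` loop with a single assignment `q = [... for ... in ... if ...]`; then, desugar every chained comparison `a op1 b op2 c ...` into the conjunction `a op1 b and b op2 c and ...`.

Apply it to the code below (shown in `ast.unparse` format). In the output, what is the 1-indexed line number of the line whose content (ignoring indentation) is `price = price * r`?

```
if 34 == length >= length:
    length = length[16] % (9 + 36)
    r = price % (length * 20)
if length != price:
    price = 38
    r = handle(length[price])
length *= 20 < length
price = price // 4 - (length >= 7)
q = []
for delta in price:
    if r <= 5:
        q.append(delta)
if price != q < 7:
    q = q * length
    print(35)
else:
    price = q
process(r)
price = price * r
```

16

Transformed code:
if 34 == length and length >= length:
    length = length[16] % (9 + 36)
    r = price % (length * 20)
if length != price:
    price = 38
    r = handle(length[price])
length *= 20 < length
price = price // 4 - (length >= 7)
q = [delta for delta in price if r <= 5]
if price != q and q < 7:
    q = q * length
    print(35)
else:
    price = q
process(r)
price = price * r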